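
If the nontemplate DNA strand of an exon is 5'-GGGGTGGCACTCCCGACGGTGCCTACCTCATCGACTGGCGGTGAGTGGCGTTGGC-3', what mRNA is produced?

mRNA has the coding-strand sequence with U in place of T.

5′-GGGGUGGCACUCCCGACGGUGCCUACCUCAUCGACUGGCGGUGAGUGGCGUUGGC-3′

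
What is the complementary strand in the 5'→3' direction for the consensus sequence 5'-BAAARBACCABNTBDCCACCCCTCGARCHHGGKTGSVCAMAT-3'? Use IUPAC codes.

5'-ATKTGBSCAMCCDDGYTCGAGGGGTGGHVANVTGGTVYTTTV-3'

Standard pairs A↔T, G↔C; ambiguity codes pair R↔Y, M↔K, S↔S, B↔V, D↔H, N↔N. Complement (VTTTYVTGGTVNAVHGGTGGGGAGCTYGDDCCMACSBGTKTA), then reverse for 5'→3'.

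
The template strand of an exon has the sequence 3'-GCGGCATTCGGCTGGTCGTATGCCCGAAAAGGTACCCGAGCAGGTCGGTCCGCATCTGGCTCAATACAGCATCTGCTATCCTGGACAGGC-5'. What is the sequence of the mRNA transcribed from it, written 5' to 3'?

Reading the template 3'→5' as shown, RNA polymerase pairs each base (A→U, T→A, G↔C) to build mRNA 5'→3' directly.

5'-CGCCGUAAGCCGACCAGCAUACGGGCUUUUCCAUGGGCUCGUCCAGCCAGGCGUAGACCGAGUUAUGUCGUAGACGAUAGGACCUGUCCG-3'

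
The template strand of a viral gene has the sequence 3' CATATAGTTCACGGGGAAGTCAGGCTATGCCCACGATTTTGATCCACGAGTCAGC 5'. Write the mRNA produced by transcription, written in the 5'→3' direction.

5'-GUAUAUCAAGUGCCCCUUCAGUCCGAUACGGGUGCUAAAACUAGGUGCUCAGUCG-3'

Reading the template 3'→5' as shown, RNA polymerase pairs each base (A→U, T→A, G↔C) to build mRNA 5'→3' directly.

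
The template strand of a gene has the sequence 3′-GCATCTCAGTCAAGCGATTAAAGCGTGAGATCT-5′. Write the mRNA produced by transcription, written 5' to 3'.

5′-CGUAGAGUCAGUUCGCUAAUUUCGCACUCUAGA-3′

Reading the template 3'→5' as shown, RNA polymerase pairs each base (A→U, T→A, G↔C) to build mRNA 5'→3' directly.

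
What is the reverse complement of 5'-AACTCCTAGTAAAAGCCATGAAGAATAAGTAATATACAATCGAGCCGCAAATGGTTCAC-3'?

Reading the sequence 3'→5' and pairing each base (A↔T, G↔C) gives the reverse complement directly.

5'-GTGAACCATTTGCGGCTCGATTGTATATTACTTATTCTTCATGGCTTTTACTAGGAGTT-3'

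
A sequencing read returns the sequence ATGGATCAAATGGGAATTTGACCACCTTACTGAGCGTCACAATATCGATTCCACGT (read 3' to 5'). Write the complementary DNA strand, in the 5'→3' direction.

5'-TACCTAGTTTACCCTTAAACTGGTGGAATGACTCGCAGTGTTATAGCTAAGGTGCA-3'

The strand is given 3'→5', so its complement runs 5'→3' in the same left-to-right order: pair each base A↔T, G↔C.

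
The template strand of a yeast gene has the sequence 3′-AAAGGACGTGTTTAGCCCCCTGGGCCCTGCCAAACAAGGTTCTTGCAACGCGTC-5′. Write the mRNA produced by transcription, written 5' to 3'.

5'-UUUCCUGCACAAAUCGGGGGACCCGGGACGGUUUGUUCCAAGAACGUUGCGCAG-3'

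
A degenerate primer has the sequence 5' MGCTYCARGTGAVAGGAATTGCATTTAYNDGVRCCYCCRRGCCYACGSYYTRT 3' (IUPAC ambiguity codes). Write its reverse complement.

5'-AYARRSCGTRGGCYYGGRGGYBCHNRTAAATGCAATTCCTBTCACYTGRAGCK-3'

Standard pairs A↔T, G↔C; ambiguity codes pair R↔Y, M↔K, S↔S, D↔H, V↔B, N↔N. Complement (KCGARGTYCACTBTCCTTAACGTAAATRNHCBYGGRGGYYCGGRTGCSRRAYA), then reverse for 5'→3'.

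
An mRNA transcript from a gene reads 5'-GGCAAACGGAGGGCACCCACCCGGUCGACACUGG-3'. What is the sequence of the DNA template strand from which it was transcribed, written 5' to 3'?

5′-CCAGTGTCGACCGGGTGGGTGCCCTCCGTTTGCC-3′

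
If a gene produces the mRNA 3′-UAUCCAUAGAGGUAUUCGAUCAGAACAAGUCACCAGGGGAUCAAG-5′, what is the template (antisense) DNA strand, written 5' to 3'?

5′-ATAGGTATCTCCATAAGCTAGTCTTGTTCAGTGGTCCCCTAGTTC-3′

Written 5'→3' the mRNA is GAACUAGGGGACCACUGAACAAGACUAGCUUAUGGAGAUACCUAU, so the coding DNA strand is GAACTAGGGGACCACTGAACAAGACTAGCTTATGGAGATACCTAT. The template is its reverse complement.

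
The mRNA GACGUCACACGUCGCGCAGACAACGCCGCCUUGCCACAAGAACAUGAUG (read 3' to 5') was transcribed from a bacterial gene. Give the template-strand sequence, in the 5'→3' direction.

5'-CTGCAGTGTGCAGCGCGTCTGTTGCGGCGGAACGGTGTTCTTGTACTAC-3'

Written 5'→3' the mRNA is GUAGUACAAGAACACCGUUCCGCCGCAACAGACGCGCUGCACACUGCAG, so the coding DNA strand is GTAGTACAAGAACACCGTTCCGCCGCAACAGACGCGCTGCACACTGCAG. The template is its reverse complement.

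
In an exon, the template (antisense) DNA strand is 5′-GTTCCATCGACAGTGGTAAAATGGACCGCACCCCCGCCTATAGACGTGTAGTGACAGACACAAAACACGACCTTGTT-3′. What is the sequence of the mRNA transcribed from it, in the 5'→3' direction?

5'-AACAAGGUCGUGUUUUGUGUCUGUCACUACACGUCUAUAGGCGGGGGUGCGGUCCAUUUUACCACUGUCGAUGGAAC-3'

The mRNA has the sequence of the coding strand (reverse complement of the template) with T→U. Reverse complement of GTTCCATCGACAGTGGTAAAATGGACCGCACCCCCGCCTATAGACGTGTAGTGACAGACACAAAACACGACCTTGTT is AACAAGGTCGTGTTTTGTGTCTGTCACTACACGTCTATAGGCGGGGGTGCGGTCCATTTTACCACTGTCGATGGAAC; then T→U.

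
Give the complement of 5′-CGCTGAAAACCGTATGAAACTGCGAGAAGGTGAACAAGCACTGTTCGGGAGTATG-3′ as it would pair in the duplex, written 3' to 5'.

Base-pairing A↔T, G↔C gives the complement. The complementary strand is antiparallel, so paired with a 5'→3' strand it runs 3'→5'.

3'-GCGACTTTTGGCATACTTTGACGCTCTTCCACTTGTTCGTGACAAGCCCTCATAC-5'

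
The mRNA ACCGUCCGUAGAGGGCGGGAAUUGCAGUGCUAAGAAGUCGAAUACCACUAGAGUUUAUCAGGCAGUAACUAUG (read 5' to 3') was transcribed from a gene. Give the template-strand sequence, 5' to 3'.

Replace U with T to get the coding DNA strand: ACCGTCCGTAGAGGGCGGGAATTGCAGTGCTAAGAAGTCGAATACCACTAGAGTTTATCAGGCAGTAACTATG. The template strand is its reverse complement (complement TGGCAGGCATCTCCCGCCCTTAACGTCACGATTCTTCAGCTTATGGTGATCTCAAATAGTCCGTCATTGATAC, then reverse).

5'-CATAGTTACTGCCTGATAAACTCTAGTGGTATTCGACTTCTTAGCACTGCAATTCCCGCCCTCTACGGACGGT-3'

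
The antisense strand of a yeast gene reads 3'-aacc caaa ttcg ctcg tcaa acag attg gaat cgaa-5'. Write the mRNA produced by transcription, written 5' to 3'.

5'-UUGGGUUUAAGCGAGCAGUUUGUCUAACCUUAGCUU-3'

Reading the template 3'→5' as shown, RNA polymerase pairs each base (A→U, T→A, G↔C) to build mRNA 5'→3' directly.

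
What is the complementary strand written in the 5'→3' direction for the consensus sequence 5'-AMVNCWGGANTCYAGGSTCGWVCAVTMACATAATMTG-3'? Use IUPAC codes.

5'-CAKATTATGTKABTGBWCGASCCTRGANTCCWGNBKT-3'

Standard pairs A↔T, G↔C; ambiguity codes pair Y↔R, M↔K, W↔W, S↔S, V↔B, N↔N. Complement (TKBNGWCCTNAGRTCCSAGCWBGTBAKTGTATTAKAC), then reverse for 5'→3'.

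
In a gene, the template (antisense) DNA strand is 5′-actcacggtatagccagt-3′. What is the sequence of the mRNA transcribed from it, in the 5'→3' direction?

5'-ACUGGCUAUACCGUGAGU-3'

The mRNA has the sequence of the coding strand (reverse complement of the template) with T→U. Reverse complement of ACTCACGGTATAGCCAGT is ACTGGCTATACCGTGAGT; then T→U.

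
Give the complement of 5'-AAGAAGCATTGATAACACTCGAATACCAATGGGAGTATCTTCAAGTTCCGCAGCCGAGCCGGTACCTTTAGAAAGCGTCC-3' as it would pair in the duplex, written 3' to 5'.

3'-TTCTTCGTAACTATTGTGAGCTTATGGTTACCCTCATAGAAGTTCAAGGCGTCGGCTCGGCCATGGAAATCTTTCGCAGG-5'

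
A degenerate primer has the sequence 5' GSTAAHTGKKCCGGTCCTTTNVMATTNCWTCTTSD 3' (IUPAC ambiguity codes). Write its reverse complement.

Standard pairs A↔T, G↔C; ambiguity codes pair M↔K, W↔W, S↔S, D↔H, V↔B, N↔N. Complement (CSATTDACMMGGCCAGGAAANBKTAANGWAGAASH), then reverse for 5'→3'.

5'-HSAAGAWGNAATKBNAAAGGACCGGMMCADTTASC-3'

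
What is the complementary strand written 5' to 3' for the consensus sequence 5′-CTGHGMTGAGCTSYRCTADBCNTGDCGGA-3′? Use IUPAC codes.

5'-TCCGHCANGVHTAGYRSAGCTCAKCDCAG-3'

Standard pairs A↔T, G↔C; ambiguity codes pair R↔Y, M↔K, S↔S, B↔V, D↔H, N↔N. Complement (GACDCKACTCGASRYGATHVGNACHGCCT), then reverse for 5'→3'.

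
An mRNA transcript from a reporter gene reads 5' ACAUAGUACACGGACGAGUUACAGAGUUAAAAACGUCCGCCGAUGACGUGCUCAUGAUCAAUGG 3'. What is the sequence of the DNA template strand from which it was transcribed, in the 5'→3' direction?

Replace U with T to get the coding DNA strand: ACATAGTACACGGACGAGTTACAGAGTTAAAAACGTCCGCCGATGACGTGCTCATGATCAATGG. The template strand is its reverse complement (complement TGTATCATGTGCCTGCTCAATGTCTCAATTTTTGCAGGCGGCTACTGCACGAGTACTAGTTACC, then reverse).

5'-CCATTGATCATGAGCACGTCATCGGCGGACGTTTTTAACTCTGTAACTCGTCCGTGTACTATGT-3'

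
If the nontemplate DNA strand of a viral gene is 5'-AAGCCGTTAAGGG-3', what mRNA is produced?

mRNA has the coding-strand sequence with U in place of T.

5'-AAGCCGUUAAGGG-3'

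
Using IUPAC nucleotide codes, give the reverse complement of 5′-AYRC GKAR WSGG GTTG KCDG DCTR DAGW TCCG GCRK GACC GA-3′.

5'-TCGGTCMYGCCGGAWCTHYAGHCHGMCAACCCSWYTMCGYRT-3'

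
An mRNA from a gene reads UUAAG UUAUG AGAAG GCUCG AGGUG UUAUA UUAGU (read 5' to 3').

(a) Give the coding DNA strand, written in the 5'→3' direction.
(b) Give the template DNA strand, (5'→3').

(a) 5′-TTAAGTTATGAGAAGGCTCGAGGTGTTATATTAGT-3′
(b) 5'-ACTAATATAACACCTCGAGCCTTCTCATAACTTAA-3'

(a) The coding strand matches the mRNA with U→T.
(b) The template strand is the reverse complement of the coding strand.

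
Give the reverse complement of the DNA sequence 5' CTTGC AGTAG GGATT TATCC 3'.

5′-GGATAAATCCCTACTGCAAG-3′

Complement each base (A↔T, G↔C): GAACGTCATCCCTAAATAGG. Then reverse.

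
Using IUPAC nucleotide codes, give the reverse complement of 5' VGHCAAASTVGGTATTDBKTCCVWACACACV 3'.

5′-BGTGTGTWBGGAMVHAATACCBASTTTGDCB-3′

Standard pairs A↔T, G↔C; ambiguity codes pair K↔M, W↔W, S↔S, B↔V, D↔H. Complement (BCDGTTTSABCCATAAHVMAGGBWTGTGTGB), then reverse for 5'→3'.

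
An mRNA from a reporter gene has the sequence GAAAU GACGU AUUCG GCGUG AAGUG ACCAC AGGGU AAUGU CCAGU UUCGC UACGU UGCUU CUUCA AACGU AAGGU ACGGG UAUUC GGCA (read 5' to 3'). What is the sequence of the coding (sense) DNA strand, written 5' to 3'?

5′-GAAATGACGTATTCGGCGTGAAGTGACCACAGGGTAATGTCCAGTTTCGCTACGTTGCTTCTTCAAACGTAAGGTACGGGTATTCGGCA-3′

The coding DNA strand has the same 5'→3' sequence as the mRNA with U replaced by T.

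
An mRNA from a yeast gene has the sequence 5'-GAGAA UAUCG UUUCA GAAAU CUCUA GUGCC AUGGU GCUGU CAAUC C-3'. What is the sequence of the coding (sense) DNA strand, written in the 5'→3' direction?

The coding DNA strand has the same 5'→3' sequence as the mRNA with U replaced by T.

5′-GAGAATATCGTTTCAGAAATCTCTAGTGCCATGGTGCTGTCAATCC-3′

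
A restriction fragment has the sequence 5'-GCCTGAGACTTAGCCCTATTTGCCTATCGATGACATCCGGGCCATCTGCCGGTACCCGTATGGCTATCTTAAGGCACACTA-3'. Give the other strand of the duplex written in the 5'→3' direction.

Pairing A↔T and G↔C gives CGGACTCTGAATCGGGATAAACGGATAGCTACTGTAGGCCCGGTAGACGGCCATGGGCATACCGATAGAATTCCGTGTGAT, running 3'→5'. Reverse for the 5'→3' convention.

5'-TAGTGTGCCTTAAGATAGCCATACGGGTACCGGCAGATGGCCCGGATGTCATCGATAGGCAAATAGGGCTAAGTCTCAGGC-3'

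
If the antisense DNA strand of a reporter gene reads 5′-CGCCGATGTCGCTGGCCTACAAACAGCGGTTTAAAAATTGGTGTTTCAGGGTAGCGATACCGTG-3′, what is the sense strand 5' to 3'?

5'-CACGGTATCGCTACCCTGAAACACCAATTTTTAAACCGCTGTTTGTAGGCCAGCGACATCGGCG-3'

The coding strand is complementary and antiparallel to the template: take the complement (A↔T, G↔C) and reverse.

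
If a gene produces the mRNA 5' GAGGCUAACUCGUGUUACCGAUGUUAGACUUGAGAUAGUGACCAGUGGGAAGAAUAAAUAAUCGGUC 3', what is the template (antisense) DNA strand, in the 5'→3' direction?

Replace U with T to get the coding DNA strand: GAGGCTAACTCGTGTTACCGATGTTAGACTTGAGATAGTGACCAGTGGGAAGAATAAATAATCGGTC. The template strand is its reverse complement (complement CTCCGATTGAGCACAATGGCTACAATCTGAACTCTATCACTGGTCACCCTTCTTATTTATTAGCCAG, then reverse).

5'-GACCGATTATTTATTCTTCCCACTGGTCACTATCTCAAGTCTAACATCGGTAACACGAGTTAGCCTC-3'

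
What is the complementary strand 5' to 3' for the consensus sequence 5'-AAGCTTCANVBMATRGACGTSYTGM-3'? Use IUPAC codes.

5'-KCARSACGTCYATKVBNTGAAGCTT-3'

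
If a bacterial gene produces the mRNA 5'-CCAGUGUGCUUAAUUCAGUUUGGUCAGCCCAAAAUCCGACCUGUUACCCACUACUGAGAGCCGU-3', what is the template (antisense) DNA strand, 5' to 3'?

5'-ACGGCTCTCAGTAGTGGGTAACAGGTCGGATTTTGGGCTGACCAAACTGAATTAAGCACACTGG-3'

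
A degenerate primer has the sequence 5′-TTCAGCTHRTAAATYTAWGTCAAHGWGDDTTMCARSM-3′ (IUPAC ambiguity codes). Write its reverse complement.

Standard pairs A↔T, G↔C; ambiguity codes pair R↔Y, M↔K, W↔W, S↔S, D↔H. Complement (AAGTCGADYATTTARATWCAGTTDCWCHHAAKGTYSK), then reverse for 5'→3'.

5'-KSYTGKAAHHCWCDTTGACWTARATTTAYDAGCTGAA-3'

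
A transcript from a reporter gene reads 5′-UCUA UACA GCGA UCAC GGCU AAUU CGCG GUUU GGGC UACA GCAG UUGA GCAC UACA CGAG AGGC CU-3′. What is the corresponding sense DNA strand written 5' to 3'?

5′-TCTATACAGCGATCACGGCTAATTCGCGGTTTGGGCTACAGCAGTTGAGCACTACACGAGAGGCCT-3′

The coding DNA strand has the same 5'→3' sequence as the mRNA with U replaced by T.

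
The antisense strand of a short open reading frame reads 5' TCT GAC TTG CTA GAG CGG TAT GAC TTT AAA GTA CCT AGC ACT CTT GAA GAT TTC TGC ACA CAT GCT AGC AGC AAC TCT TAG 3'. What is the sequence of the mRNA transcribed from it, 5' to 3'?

5′-CUAAGAGUUGCUGCUAGCAUGUGUGCAGAAAUCUUCAAGAGUGCUAGGUACUUUAAAGUCAUACCGCUCUAGCAAGUCAGA-3′

The mRNA has the sequence of the coding strand (reverse complement of the template) with T→U. Reverse complement of TCTGACTTGCTAGAGCGGTATGACTTTAAAGTACCTAGCACTCTTGAAGATTTCTGCACACATGCTAGCAGCAACTCTTAG is CTAAGAGTTGCTGCTAGCATGTGTGCAGAAATCTTCAAGAGTGCTAGGTACTTTAAAGTCATACCGCTCTAGCAAGTCAGA; then T→U.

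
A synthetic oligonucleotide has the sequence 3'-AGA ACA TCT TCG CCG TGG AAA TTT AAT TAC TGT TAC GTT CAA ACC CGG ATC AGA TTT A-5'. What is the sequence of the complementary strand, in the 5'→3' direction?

The strand is given 3'→5', so its complement runs 5'→3' in the same left-to-right order: pair each base A↔T, G↔C.

5'-TCTTGTAGAAGCGGCACCTTTAAATTAATGACAATGCAAGTTTGGGCCTAGTCTAAAT-3'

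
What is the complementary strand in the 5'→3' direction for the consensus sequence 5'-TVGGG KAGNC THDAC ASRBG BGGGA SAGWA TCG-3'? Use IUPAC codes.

5'-CGATWCTSTCCCVCVYSTGTHDAGNCTMCCCBA-3'

Standard pairs A↔T, G↔C; ambiguity codes pair R↔Y, K↔M, W↔W, S↔S, B↔V, D↔H, N↔N. Complement (ABCCCMTCNGADHTGTSYVCVCCCTSTCWTAGC), then reverse for 5'→3'.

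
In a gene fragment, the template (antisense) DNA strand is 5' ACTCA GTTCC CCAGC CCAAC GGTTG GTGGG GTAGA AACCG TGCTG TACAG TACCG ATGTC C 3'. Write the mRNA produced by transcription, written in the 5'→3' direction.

RNA polymerase reads the template 3'→5' and synthesizes mRNA 5'→3' by base-pairing (A→U, T→A, G↔C). The complement of the template is TGAGTCAAGGGGTCGGGTTGCCAACCACCCCATCTTTGGCACGACATGTCATGGCTACAGG; antiparallel, so 5'→3' the coding strand is GGACATCGGTACTGTACAGCACGGTTTCTACCCCACCAACCGTTGGGCTGGGGAACTGAGT. Replace T with U for the mRNA.

5'-GGACAUCGGUACUGUACAGCACGGUUUCUACCCCACCAACCGUUGGGCUGGGGAACUGAGU-3'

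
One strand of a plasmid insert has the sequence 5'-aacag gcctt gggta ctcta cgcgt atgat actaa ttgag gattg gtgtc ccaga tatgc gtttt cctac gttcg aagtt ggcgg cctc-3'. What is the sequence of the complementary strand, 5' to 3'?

Pairing A↔T and G↔C gives TTGTCCGGAACCCATGAGATGCGCATACTATGATTAACTCCTAACCACAGGGTCTATACGCAAAAGGATGCAAGCTTCAACCGCCGGAG, running 3'→5'. Reverse for the 5'→3' convention.

5'-GAGGCCGCCAACTTCGAACGTAGGAAAACGCATATCTGGGACACCAATCCTCAATTAGTATCATACGCGTAGAGTACCCAAGGCCTGTT-3'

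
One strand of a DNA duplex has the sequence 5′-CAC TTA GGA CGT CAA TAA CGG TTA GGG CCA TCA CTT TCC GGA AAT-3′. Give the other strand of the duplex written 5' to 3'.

5'-ATTTCCGGAAAGTGATGGCCCTAACCGTTATTGACGTCCTAAGTG-3'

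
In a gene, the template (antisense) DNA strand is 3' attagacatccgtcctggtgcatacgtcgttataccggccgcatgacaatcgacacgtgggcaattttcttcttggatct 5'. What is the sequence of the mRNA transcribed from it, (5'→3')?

5′-UAAUCUGUAGGCAGGACCACGUAUGCAGCAAUAUGGCCGGCGUACUGUUAGCUGUGCACCCGUUAAAAGAAGAACCUAGA-3′

Reading the template 3'→5' as shown, RNA polymerase pairs each base (A→U, T→A, G↔C) to build mRNA 5'→3' directly.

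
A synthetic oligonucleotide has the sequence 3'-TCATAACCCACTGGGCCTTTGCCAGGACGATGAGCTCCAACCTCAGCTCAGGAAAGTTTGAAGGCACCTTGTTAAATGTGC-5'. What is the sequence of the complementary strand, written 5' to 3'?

The strand is given 3'→5', so its complement runs 5'→3' in the same left-to-right order: pair each base A↔T, G↔C.

5'-AGTATTGGGTGACCCGGAAACGGTCCTGCTACTCGAGGTTGGAGTCGAGTCCTTTCAAACTTCCGTGGAACAATTTACACG-3'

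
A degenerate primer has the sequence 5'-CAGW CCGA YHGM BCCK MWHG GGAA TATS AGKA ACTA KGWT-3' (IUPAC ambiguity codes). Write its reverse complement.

Standard pairs A↔T, G↔C; ambiguity codes pair Y↔R, M↔K, W↔W, S↔S, B↔V, H↔D. Complement (GTCWGGCTRDCKVGGMKWDCCCTTATASTCMTTGATMCWA), then reverse for 5'→3'.

5′-AWCMTAGTTMCTSATATTCCCDWKMGGVKCDRTCGGWCTG-3′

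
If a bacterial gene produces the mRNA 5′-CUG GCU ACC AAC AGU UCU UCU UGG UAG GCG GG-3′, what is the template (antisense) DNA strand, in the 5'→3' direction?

Replace U with T to get the coding DNA strand: CTGGCTACCAACAGTTCTTCTTGGTAGGCGGG. The template strand is its reverse complement (complement GACCGATGGTTGTCAAGAAGAACCATCCGCCC, then reverse).

5′-CCCGCCTACCAAGAAGAACTGTTGGTAGCCAG-3′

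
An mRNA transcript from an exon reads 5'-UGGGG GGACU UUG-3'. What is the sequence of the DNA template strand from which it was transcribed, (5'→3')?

5'-CAAAGTCCCCCCA-3'

Replace U with T to get the coding DNA strand: TGGGGGGACTTTG. The template strand is its reverse complement (complement ACCCCCCTGAAAC, then reverse).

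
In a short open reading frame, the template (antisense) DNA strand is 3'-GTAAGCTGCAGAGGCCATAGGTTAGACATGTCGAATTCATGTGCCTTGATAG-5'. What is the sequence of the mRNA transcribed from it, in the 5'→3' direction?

5′-CAUUCGACGUCUCCGGUAUCCAAUCUGUACAGCUUAAGUACACGGAACUAUC-3′

Reading the template 3'→5' as shown, RNA polymerase pairs each base (A→U, T→A, G↔C) to build mRNA 5'→3' directly.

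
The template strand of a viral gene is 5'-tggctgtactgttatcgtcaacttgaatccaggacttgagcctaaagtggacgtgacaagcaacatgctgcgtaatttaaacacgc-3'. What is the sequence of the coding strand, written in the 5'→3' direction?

5'-GCGTGTTTAAATTACGCAGCATGTTGCTTGTCACGTCCACTTTAGGCTCAAGTCCTGGATTCAAGTTGACGATAACAGTACAGCCA-3'

The coding strand is complementary and antiparallel to the template: take the complement (A↔T, G↔C) and reverse.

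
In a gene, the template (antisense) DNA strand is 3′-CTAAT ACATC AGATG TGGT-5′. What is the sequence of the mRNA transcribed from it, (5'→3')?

5'-GAUUAUGUAGUCUACACCA-3'

Reading the template 3'→5' as shown, RNA polymerase pairs each base (A→U, T→A, G↔C) to build mRNA 5'→3' directly.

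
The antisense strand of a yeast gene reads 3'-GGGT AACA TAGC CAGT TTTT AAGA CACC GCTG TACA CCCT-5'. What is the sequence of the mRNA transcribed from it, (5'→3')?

Reading the template 3'→5' as shown, RNA polymerase pairs each base (A→U, T→A, G↔C) to build mRNA 5'→3' directly.

5'-CCCAUUGUAUCGGUCAAAAAUUCUGUGGCGACAUGUGGGA-3'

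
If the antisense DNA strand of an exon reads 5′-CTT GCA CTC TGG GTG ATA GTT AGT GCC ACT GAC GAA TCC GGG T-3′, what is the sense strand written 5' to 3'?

5'-ACCCGGATTCGTCAGTGGCACTAACTATCACCCAGAGTGCAAG-3'

The coding strand is complementary and antiparallel to the template: take the complement (A↔T, G↔C) and reverse.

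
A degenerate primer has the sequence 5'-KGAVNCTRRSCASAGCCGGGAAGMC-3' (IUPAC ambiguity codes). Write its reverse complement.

5′-GKCTTCCCGGCTSTGSYYAGNBTCM-3′

Standard pairs A↔T, G↔C; ambiguity codes pair R↔Y, M↔K, S↔S, V↔B, N↔N. Complement (MCTBNGAYYSGTSTCGGCCCTTCKG), then reverse for 5'→3'.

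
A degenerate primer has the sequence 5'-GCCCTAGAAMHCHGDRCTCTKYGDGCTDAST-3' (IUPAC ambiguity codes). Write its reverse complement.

5'-ASTHAGCHCRMAGAGYHCDGDKTTCTAGGGC-3'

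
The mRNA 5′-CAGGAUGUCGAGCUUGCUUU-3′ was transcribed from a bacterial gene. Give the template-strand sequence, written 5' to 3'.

5′-AAAGCAAGCTCGACATCCTG-3′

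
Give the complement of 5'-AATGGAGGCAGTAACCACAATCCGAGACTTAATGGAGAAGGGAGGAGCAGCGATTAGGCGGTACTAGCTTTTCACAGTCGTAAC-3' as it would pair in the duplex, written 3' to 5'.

Base-pairing A↔T, G↔C gives the complement. The complementary strand is antiparallel, so paired with a 5'→3' strand it runs 3'→5'.

3′-TTACCTCCGTCATTGGTGTTAGGCTCTGAATTACCTCTTCCCTCCTCGTCGCTAATCCGCCATGATCGAAAAGTGTCAGCATTG-5′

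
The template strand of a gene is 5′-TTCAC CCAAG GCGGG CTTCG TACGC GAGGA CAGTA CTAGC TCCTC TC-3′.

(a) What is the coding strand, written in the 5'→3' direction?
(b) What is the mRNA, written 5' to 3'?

(a) 5'-GAGAGGAGCTAGTACTGTCCTCGCGTACGAAGCCCGCCTTGGGTGAA-3'
(b) 5'-GAGAGGAGCUAGUACUGUCCUCGCGUACGAAGCCCGCCUUGGGUGAA-3'

(a) The coding strand is the reverse complement of the template: complement AAGTGGGTTCCGCCCGAAGCATGCGCTCCTGTCATGATCGAGGAGAG, then reverse.
(b) mRNA has the coding-strand sequence with T→U.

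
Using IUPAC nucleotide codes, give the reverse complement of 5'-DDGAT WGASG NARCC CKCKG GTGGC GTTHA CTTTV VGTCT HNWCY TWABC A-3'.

5′-TGVTWARGWNDAGACBBAAAGTDAACGCCACCMGMGGGYTNCSTCWATCHH-3′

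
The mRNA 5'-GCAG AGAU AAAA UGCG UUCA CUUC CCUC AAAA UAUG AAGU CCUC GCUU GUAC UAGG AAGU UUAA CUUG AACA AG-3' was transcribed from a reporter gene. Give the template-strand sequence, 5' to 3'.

Replace U with T to get the coding DNA strand: GCAGAGATAAAATGCGTTCACTTCCCTCAAAATATGAAGTCCTCGCTTGTACTAGGAAGTTTAACTTGAACAAG. The template strand is its reverse complement (complement CGTCTCTATTTTACGCAAGTGAAGGGAGTTTTATACTTCAGGAGCGAACATGATCCTTCAAATTGAACTTGTTC, then reverse).

5'-CTTGTTCAAGTTAAACTTCCTAGTACAAGCGAGGACTTCATATTTTGAGGGAAGTGAACGCATTTTATCTCTGC-3'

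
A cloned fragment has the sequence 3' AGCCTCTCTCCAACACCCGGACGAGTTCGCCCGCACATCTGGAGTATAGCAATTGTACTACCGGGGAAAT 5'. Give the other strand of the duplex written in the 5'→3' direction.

The strand is given 3'→5', so its complement runs 5'→3' in the same left-to-right order: pair each base A↔T, G↔C.

5'-TCGGAGAGAGGTTGTGGGCCTGCTCAAGCGGGCGTGTAGACCTCATATCGTTAACATGATGGCCCCTTTA-3'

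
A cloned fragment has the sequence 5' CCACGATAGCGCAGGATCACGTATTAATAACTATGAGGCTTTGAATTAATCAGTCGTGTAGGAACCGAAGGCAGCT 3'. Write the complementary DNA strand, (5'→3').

5'-AGCTGCCTTCGGTTCCTACACGACTGATTAATTCAAAGCCTCATAGTTATTAATACGTGATCCTGCGCTATCGTGG-3'

Pairing A↔T and G↔C gives GGTGCTATCGCGTCCTAGTGCATAATTATTGATACTCCGAAACTTAATTAGTCAGCACATCCTTGGCTTCCGTCGA, running 3'→5'. Reverse for the 5'→3' convention.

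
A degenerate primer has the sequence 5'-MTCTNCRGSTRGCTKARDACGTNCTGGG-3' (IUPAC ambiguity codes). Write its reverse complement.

5'-CCCAGNACGTHYTMAGCYASCYGNAGAK-3'

Standard pairs A↔T, G↔C; ambiguity codes pair R↔Y, M↔K, S↔S, D↔H, N↔N. Complement (KAGANGYCSAYCGAMTYHTGCANGACCC), then reverse for 5'→3'.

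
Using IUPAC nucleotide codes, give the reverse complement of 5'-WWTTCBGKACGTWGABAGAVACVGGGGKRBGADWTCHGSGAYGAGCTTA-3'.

5'-TAAGCTCRTCSCDGAWHTCVYMCCCCBGTBTCTVTCWACGTMCVGAAWW-3'

Standard pairs A↔T, G↔C; ambiguity codes pair R↔Y, K↔M, W↔W, S↔S, B↔V, D↔H. Complement (WWAAGVCMTGCAWCTVTCTBTGBCCCCMYVCTHWAGDCSCTRCTCGAAT), then reverse for 5'→3'.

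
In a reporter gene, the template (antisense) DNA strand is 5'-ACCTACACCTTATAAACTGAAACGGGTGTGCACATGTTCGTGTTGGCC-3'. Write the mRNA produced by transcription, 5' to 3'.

RNA polymerase reads the template 3'→5' and synthesizes mRNA 5'→3' by base-pairing (A→U, T→A, G↔C). The complement of the template is TGGATGTGGAATATTTGACTTTGCCCACACGTGTACAAGCACAACCGG; antiparallel, so 5'→3' the coding strand is GGCCAACACGAACATGTGCACACCCGTTTCAGTTTATAAGGTGTAGGT. Replace T with U for the mRNA.

5'-GGCCAACACGAACAUGUGCACACCCGUUUCAGUUUAUAAGGUGUAGGU-3'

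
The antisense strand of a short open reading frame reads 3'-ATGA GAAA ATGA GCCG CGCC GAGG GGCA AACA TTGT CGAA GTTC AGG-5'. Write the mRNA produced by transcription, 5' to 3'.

5'-UACUCUUUUACUCGGCGCGGCUCCCCGUUUGUAACAGCUUCAAGUCC-3'

Reading the template 3'→5' as shown, RNA polymerase pairs each base (A→U, T→A, G↔C) to build mRNA 5'→3' directly.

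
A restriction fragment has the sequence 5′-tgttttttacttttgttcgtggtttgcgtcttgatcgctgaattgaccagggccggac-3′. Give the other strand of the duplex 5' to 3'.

The complement of TGTTTTTTACTTTTGTTCGTGGTTTGCGTCTTGATCGCTGAATTGACCAGGGCCGGAC is ACAAAAAATGAAAACAAGCACCAAACGCAGAACTAGCGACTTAACTGGTCCCGGCCTG (A↔T, G↔C). DNA strands are antiparallel, so the complementary strand runs 3'→5'; reversing gives the 5'→3' form.

5'-GTCCGGCCCTGGTCAATTCAGCGATCAAGACGCAAACCACGAACAAAAGTAAAAAACA-3'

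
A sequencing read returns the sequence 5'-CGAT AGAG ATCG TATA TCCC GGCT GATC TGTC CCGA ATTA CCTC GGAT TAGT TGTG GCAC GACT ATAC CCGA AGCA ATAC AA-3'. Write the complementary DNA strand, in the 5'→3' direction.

Pairing A↔T and G↔C gives GCTATCTCTAGCATATAGGGCCGACTAGACAGGGCTTAATGGAGCCTAATCAACACCGTGCTGATATGGGCTTCGTTATGTT, running 3'→5'. Reverse for the 5'→3' convention.

5'-TTGTATTGCTTCGGGTATAGTCGTGCCACAACTAATCCGAGGTAATTCGGGACAGATCAGCCGGGATATACGATCTCTATCG-3'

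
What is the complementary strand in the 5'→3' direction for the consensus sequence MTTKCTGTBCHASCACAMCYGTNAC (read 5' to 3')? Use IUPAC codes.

Standard pairs A↔T, G↔C; ambiguity codes pair Y↔R, M↔K, S↔S, B↔V, H↔D, N↔N. Complement (KAAMGACAVGDTSGTGTKGRCANTG), then reverse for 5'→3'.

5'-GTNACRGKTGTGSTDGVACAGMAAK-3'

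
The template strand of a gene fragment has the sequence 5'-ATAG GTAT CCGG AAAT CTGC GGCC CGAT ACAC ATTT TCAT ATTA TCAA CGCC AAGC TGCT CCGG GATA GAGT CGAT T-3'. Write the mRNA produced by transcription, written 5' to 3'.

5'-AAUCGACUCUAUCCCGGAGCAGCUUGGCGUUGAUAAUAUGAAAAUGUGUAUCGGGCCGCAGAUUUCCGGAUACCUAU-3'

RNA polymerase reads the template 3'→5' and synthesizes mRNA 5'→3' by base-pairing (A→U, T→A, G↔C). The complement of the template is TATCCATAGGCCTTTAGACGCCGGGCTATGTGTAAAAGTATAATAGTTGCGGTTCGACGAGGCCCTATCTCAGCTAA; antiparallel, so 5'→3' the coding strand is AATCGACTCTATCCCGGAGCAGCTTGGCGTTGATAATATGAAAATGTGTATCGGGCCGCAGATTTCCGGATACCTAT. Replace T with U for the mRNA.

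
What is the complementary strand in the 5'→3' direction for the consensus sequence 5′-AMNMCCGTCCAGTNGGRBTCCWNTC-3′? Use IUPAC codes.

Standard pairs A↔T, G↔C; ambiguity codes pair R↔Y, M↔K, W↔W, B↔V, N↔N. Complement (TKNKGGCAGGTCANCCYVAGGWNAG), then reverse for 5'→3'.

5′-GANWGGAVYCCNACTGGACGGKNKT-3′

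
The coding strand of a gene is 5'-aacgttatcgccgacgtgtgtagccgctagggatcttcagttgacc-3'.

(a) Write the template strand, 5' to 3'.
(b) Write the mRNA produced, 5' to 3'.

(a) The template strand is the reverse complement of the coding strand: complement TTGCAATAGCGGCTGCACACATCGGCGATCCCTAGAAGTCAACTGG, then reverse.
(b) mRNA matches the coding strand with T→U.

(a) 5'-GGTCAACTGAAGATCCCTAGCGGCTACACACGTCGGCGATAACGTT-3'
(b) 5′-AACGUUAUCGCCGACGUGUGUAGCCGCUAGGGAUCUUCAGUUGACC-3′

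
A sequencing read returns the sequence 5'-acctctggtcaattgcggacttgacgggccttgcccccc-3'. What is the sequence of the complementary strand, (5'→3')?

5'-GGGGGGCAAGGCCCGTCAAGTCCGCAATTGACCAGAGGT-3'

The complement of ACCTCTGGTCAATTGCGGACTTGACGGGCCTTGCCCCCC is TGGAGACCAGTTAACGCCTGAACTGCCCGGAACGGGGGG (A↔T, G↔C). DNA strands are antiparallel, so the complementary strand runs 3'→5'; reversing gives the 5'→3' form.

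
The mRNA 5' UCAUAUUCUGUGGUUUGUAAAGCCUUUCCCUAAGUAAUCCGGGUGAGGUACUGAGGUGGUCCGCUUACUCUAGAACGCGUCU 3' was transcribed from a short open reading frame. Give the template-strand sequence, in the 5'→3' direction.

Replace U with T to get the coding DNA strand: TCATATTCTGTGGTTTGTAAAGCCTTTCCCTAAGTAATCCGGGTGAGGTACTGAGGTGGTCCGCTTACTCTAGAACGCGTCT. The template strand is its reverse complement (complement AGTATAAGACACCAAACATTTCGGAAAGGGATTCATTAGGCCCACTCCATGACTCCACCAGGCGAATGAGATCTTGCGCAGA, then reverse).

5'-AGACGCGTTCTAGAGTAAGCGGACCACCTCAGTACCTCACCCGGATTACTTAGGGAAAGGCTTTACAAACCACAGAATATGA-3'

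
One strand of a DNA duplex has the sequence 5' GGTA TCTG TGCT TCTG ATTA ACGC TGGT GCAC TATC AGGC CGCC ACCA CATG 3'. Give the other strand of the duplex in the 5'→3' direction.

5'-CATGTGGTGGCGGCCTGATAGTGCACCAGCGTTAATCAGAAGCACAGATACC-3'

Pairing A↔T and G↔C gives CCATAGACACGAAGACTAATTGCGACCACGTGATAGTCCGGCGGTGGTGTAC, running 3'→5'. Reverse for the 5'→3' convention.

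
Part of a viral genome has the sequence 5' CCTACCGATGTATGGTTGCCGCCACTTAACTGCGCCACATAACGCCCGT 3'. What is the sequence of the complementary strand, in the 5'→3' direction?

5′-ACGGGCGTTATGTGGCGCAGTTAAGTGGCGGCAACCATACATCGGTAGG-3′

The complement of CCTACCGATGTATGGTTGCCGCCACTTAACTGCGCCACATAACGCCCGT is GGATGGCTACATACCAACGGCGGTGAATTGACGCGGTGTATTGCGGGCA (A↔T, G↔C). DNA strands are antiparallel, so the complementary strand runs 3'→5'; reversing gives the 5'→3' form.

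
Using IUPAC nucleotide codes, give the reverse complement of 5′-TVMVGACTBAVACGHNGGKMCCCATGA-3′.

5'-TCATGGGKMCCNDCGTBTVAGTCBKBA-3'

Standard pairs A↔T, G↔C; ambiguity codes pair M↔K, B↔V, H↔D, N↔N. Complement (ABKBCTGAVTBTGCDNCCMKGGGTACT), then reverse for 5'→3'.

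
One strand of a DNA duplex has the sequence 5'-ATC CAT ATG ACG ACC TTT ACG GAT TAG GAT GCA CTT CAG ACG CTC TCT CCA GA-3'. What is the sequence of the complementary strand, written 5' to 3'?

Pairing A↔T and G↔C gives TAGGTATACTGCTGGAAATGCCTAATCCTACGTGAAGTCTGCGAGAGAGGTCT, running 3'→5'. Reverse for the 5'→3' convention.

5'-TCTGGAGAGAGCGTCTGAAGTGCATCCTAATCCGTAAAGGTCGTCATATGGAT-3'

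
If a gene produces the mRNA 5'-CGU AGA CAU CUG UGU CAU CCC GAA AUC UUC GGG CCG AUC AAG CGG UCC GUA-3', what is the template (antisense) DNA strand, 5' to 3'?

Replace U with T to get the coding DNA strand: CGTAGACATCTGTGTCATCCCGAAATCTTCGGGCCGATCAAGCGGTCCGTA. The template strand is its reverse complement (complement GCATCTGTAGACACAGTAGGGCTTTAGAAGCCCGGCTAGTTCGCCAGGCAT, then reverse).

5'-TACGGACCGCTTGATCGGCCCGAAGATTTCGGGATGACACAGATGTCTACG-3'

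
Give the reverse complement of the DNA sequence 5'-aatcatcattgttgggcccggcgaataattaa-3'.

Reading the sequence 3'→5' and pairing each base (A↔T, G↔C) gives the reverse complement directly.

5'-TTAATTATTCGCCGGGCCCAACAATGATGATT-3'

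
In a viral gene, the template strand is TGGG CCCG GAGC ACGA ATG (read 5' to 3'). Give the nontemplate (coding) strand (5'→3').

5'-CATTCGTGCTCCGGGCCCA-3'

The coding strand is complementary and antiparallel to the template: take the complement (A↔T, G↔C) and reverse.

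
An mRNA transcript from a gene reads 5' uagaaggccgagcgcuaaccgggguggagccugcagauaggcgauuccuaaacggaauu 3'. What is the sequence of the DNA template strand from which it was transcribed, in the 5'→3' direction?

Replace U with T to get the coding DNA strand: TAGAAGGCCGAGCGCTAACCGGGGTGGAGCCTGCAGATAGGCGATTCCTAAACGGAATT. The template strand is its reverse complement (complement ATCTTCCGGCTCGCGATTGGCCCCACCTCGGACGTCTATCCGCTAAGGATTTGCCTTAA, then reverse).

5'-AATTCCGTTTAGGAATCGCCTATCTGCAGGCTCCACCCCGGTTAGCGCTCGGCCTTCTA-3'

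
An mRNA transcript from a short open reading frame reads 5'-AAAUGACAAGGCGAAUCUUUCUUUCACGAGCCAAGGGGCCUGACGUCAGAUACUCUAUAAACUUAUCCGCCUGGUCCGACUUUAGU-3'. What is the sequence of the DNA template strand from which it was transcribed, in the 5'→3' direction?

5'-ACTAAAGTCGGACCAGGCGGATAAGTTTATAGAGTATCTGACGTCAGGCCCCTTGGCTCGTGAAAGAAAGATTCGCCTTGTCATTT-3'

Replace U with T to get the coding DNA strand: AAATGACAAGGCGAATCTTTCTTTCACGAGCCAAGGGGCCTGACGTCAGATACTCTATAAACTTATCCGCCTGGTCCGACTTTAGT. The template strand is its reverse complement (complement TTTACTGTTCCGCTTAGAAAGAAAGTGCTCGGTTCCCCGGACTGCAGTCTATGAGATATTTGAATAGGCGGACCAGGCTGAAATCA, then reverse).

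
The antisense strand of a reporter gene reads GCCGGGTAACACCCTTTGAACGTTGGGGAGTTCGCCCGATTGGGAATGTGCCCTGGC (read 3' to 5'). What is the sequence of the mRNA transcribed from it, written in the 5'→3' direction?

Reading the template 3'→5' as shown, RNA polymerase pairs each base (A→U, T→A, G↔C) to build mRNA 5'→3' directly.

5'-CGGCCCAUUGUGGGAAACUUGCAACCCCUCAAGCGGGCUAACCCUUACACGGGACCG-3'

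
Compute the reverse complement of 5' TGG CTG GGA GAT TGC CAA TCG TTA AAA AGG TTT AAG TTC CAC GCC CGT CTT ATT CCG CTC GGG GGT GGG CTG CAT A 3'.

5'-TATGCAGCCCACCCCCGAGCGGAATAAGACGGGCGTGGAACTTAAACCTTTTTAACGATTGGCAATCTCCCAGCCA-3'

Complement each base (A↔T, G↔C): ACCGACCCTCTAACGGTTAGCAATTTTTCCAAATTCAAGGTGCGGGCAGAATAAGGCGAGCCCCCACCCGACGTAT. Then reverse.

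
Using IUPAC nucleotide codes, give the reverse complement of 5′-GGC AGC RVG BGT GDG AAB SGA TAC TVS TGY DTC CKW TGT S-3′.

Standard pairs A↔T, G↔C; ambiguity codes pair R↔Y, K↔M, W↔W, S↔S, B↔V, D↔H. Complement (CCGTCGYBCVCACHCTTVSCTATGABSACRHAGGMWACAS), then reverse for 5'→3'.

5'-SACAWMGGAHRCASBAGTATCSVTTCHCACVCBYGCTGCC-3'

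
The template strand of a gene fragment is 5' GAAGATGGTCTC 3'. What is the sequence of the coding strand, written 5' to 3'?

The coding strand is complementary and antiparallel to the template: take the complement (A↔T, G↔C) and reverse.

5'-GAGACCATCTTC-3'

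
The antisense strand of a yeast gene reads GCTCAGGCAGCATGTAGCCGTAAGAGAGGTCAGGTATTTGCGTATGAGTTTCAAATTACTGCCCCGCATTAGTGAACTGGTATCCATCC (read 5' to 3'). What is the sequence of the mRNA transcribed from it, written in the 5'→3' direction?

5′-GGAUGGAUACCAGUUCACUAAUGCGGGGCAGUAAUUUGAAACUCAUACGCAAAUACCUGACCUCUCUUACGGCUACAUGCUGCCUGAGC-3′

The mRNA has the sequence of the coding strand (reverse complement of the template) with T→U. Reverse complement of GCTCAGGCAGCATGTAGCCGTAAGAGAGGTCAGGTATTTGCGTATGAGTTTCAAATTACTGCCCCGCATTAGTGAACTGGTATCCATCC is GGATGGATACCAGTTCACTAATGCGGGGCAGTAATTTGAAACTCATACGCAAATACCTGACCTCTCTTACGGCTACATGCTGCCTGAGC; then T→U.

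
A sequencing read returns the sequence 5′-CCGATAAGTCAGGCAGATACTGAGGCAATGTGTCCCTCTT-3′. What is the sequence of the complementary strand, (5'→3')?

The complement of CCGATAAGTCAGGCAGATACTGAGGCAATGTGTCCCTCTT is GGCTATTCAGTCCGTCTATGACTCCGTTACACAGGGAGAA (A↔T, G↔C). DNA strands are antiparallel, so the complementary strand runs 3'→5'; reversing gives the 5'→3' form.

5′-AAGAGGGACACATTGCCTCAGTATCTGCCTGACTTATCGG-3′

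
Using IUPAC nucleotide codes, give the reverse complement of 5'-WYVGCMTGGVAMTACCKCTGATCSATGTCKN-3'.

5'-NMGACATSGATCAGMGGTAKTBCCAKGCBRW-3'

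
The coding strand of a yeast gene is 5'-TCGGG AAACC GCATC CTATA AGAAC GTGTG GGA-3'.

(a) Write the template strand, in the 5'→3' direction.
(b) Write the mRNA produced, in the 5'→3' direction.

(a) The template strand is the reverse complement of the coding strand: complement AGCCCTTTGGCGTAGGATATTCTTGCACACCCT, then reverse.
(b) mRNA matches the coding strand with T→U.

(a) 5'-TCCCACACGTTCTTATAGGATGCGGTTTCCCGA-3'
(b) 5'-UCGGGAAACCGCAUCCUAUAAGAACGUGUGGGA-3'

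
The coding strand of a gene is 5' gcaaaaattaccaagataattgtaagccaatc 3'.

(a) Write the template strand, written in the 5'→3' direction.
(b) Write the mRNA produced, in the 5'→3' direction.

(a) The template strand is the reverse complement of the coding strand: complement CGTTTTTAATGGTTCTATTAACATTCGGTTAG, then reverse.
(b) mRNA matches the coding strand with T→U.

(a) 5'-GATTGGCTTACAATTATCTTGGTAATTTTTGC-3'
(b) 5'-GCAAAAAUUACCAAGAUAAUUGUAAGCCAAUC-3'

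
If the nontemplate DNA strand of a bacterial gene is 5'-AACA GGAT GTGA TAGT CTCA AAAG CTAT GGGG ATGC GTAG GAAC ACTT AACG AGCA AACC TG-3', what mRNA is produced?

The mRNA is synthesized from the template strand, so it matches the coding strand with T replaced by U.

5'-AACAGGAUGUGAUAGUCUCAAAAGCUAUGGGGAUGCGUAGGAACACUUAACGAGCAAACCUG-3'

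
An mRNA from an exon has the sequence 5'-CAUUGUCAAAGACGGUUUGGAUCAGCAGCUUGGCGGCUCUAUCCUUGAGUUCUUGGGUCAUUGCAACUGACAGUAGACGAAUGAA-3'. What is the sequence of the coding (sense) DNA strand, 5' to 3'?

The coding DNA strand has the same 5'→3' sequence as the mRNA with U replaced by T.

5′-CATTGTCAAAGACGGTTTGGATCAGCAGCTTGGCGGCTCTATCCTTGAGTTCTTGGGTCATTGCAACTGACAGTAGACGAATGAA-3′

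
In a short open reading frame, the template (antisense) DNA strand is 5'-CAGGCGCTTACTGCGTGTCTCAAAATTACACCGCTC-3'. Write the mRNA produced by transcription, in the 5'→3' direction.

The mRNA has the sequence of the coding strand (reverse complement of the template) with T→U. Reverse complement of CAGGCGCTTACTGCGTGTCTCAAAATTACACCGCTC is GAGCGGTGTAATTTTGAGACACGCAGTAAGCGCCTG; then T→U.

5'-GAGCGGUGUAAUUUUGAGACACGCAGUAAGCGCCUG-3'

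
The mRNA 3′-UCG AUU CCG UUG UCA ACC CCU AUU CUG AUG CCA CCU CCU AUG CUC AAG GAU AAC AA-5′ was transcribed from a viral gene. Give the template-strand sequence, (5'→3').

5'-AGCTAAGGCAACAGTTGGGGATAAGACTACGGTGGAGGATACGAGTTCCTATTGTT-3'

Written 5'→3' the mRNA is AACAAUAGGAACUCGUAUCCUCCACCGUAGUCUUAUCCCCAACUGUUGCCUUAGCU, so the coding DNA strand is AACAATAGGAACTCGTATCCTCCACCGTAGTCTTATCCCCAACTGTTGCCTTAGCT. The template is its reverse complement.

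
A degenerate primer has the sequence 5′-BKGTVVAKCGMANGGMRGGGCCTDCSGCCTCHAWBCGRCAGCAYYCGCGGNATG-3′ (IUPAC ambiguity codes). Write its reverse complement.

5'-CATNCCGCGRRTGCTGYCGVWTDGAGGCSGHAGGCCCYKCCNTKCGMTBBACMV-3'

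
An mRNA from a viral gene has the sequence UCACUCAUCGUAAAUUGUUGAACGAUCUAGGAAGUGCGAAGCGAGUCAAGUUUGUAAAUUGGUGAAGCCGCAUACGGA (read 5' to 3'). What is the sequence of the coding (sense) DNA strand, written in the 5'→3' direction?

5'-TCACTCATCGTAAATTGTTGAACGATCTAGGAAGTGCGAAGCGAGTCAAGTTTGTAAATTGGTGAAGCCGCATACGGA-3'

The coding DNA strand has the same 5'→3' sequence as the mRNA with U replaced by T.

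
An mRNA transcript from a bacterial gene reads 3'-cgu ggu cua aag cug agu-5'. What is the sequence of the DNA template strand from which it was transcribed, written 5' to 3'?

5'-GCACCAGATTTCGACTCA-3'

Written 5'→3' the mRNA is UGAGUCGAAAUCUGGUGC, so the coding DNA strand is TGAGTCGAAATCTGGTGC. The template is its reverse complement.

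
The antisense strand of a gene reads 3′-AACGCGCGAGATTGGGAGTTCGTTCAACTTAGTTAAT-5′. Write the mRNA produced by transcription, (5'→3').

5'-UUGCGCGCUCUAACCCUCAAGCAAGUUGAAUCAAUUA-3'

Reading the template 3'→5' as shown, RNA polymerase pairs each base (A→U, T→A, G↔C) to build mRNA 5'→3' directly.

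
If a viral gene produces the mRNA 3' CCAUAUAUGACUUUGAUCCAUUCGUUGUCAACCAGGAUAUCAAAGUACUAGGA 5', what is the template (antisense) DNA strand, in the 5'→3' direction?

5'-GGTATATACTGAAACTAGGTAAGCAACAGTTGGTCCTATAGTTTCATGATCCT-3'

Written 5'→3' the mRNA is AGGAUCAUGAAACUAUAGGACCAACUGUUGCUUACCUAGUUUCAGUAUAUACC, so the coding DNA strand is AGGATCATGAAACTATAGGACCAACTGTTGCTTACCTAGTTTCAGTATATACC. The template is its reverse complement.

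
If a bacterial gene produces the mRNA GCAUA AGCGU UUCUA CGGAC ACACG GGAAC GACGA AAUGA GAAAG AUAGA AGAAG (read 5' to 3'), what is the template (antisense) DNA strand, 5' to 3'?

5'-CTTCTTCTATCTTTCTCATTTCGTCGTTCCCGTGTGTCCGTAGAAACGCTTATGC-3'

Replace U with T to get the coding DNA strand: GCATAAGCGTTTCTACGGACACACGGGAACGACGAAATGAGAAAGATAGAAGAAG. The template strand is its reverse complement (complement CGTATTCGCAAAGATGCCTGTGTGCCCTTGCTGCTTTACTCTTTCTATCTTCTTC, then reverse).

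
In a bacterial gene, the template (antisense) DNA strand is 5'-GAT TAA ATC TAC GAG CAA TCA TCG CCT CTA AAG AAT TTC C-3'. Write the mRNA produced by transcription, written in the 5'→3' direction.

The mRNA has the sequence of the coding strand (reverse complement of the template) with T→U. Reverse complement of GATTAAATCTACGAGCAATCATCGCCTCTAAAGAATTTCC is GGAAATTCTTTAGAGGCGATGATTGCTCGTAGATTTAATC; then T→U.

5'-GGAAAUUCUUUAGAGGCGAUGAUUGCUCGUAGAUUUAAUC-3'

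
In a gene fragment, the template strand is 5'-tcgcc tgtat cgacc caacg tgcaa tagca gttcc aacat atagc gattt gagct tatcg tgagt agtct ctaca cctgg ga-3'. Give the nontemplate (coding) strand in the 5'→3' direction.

The coding strand is complementary and antiparallel to the template: take the complement (A↔T, G↔C) and reverse.

5'-TCCCAGGTGTAGAGACTACTCACGATAAGCTCAAATCGCTATATGTTGGAACTGCTATTGCACGTTGGGTCGATACAGGCGA-3'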